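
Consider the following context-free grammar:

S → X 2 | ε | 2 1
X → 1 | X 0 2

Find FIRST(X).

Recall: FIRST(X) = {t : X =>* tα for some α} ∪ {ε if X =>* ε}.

We compute FIRST(X) using the standard algorithm.
FIRST(S) = {1, 2, ε}
FIRST(X) = {1}
Therefore, FIRST(X) = {1}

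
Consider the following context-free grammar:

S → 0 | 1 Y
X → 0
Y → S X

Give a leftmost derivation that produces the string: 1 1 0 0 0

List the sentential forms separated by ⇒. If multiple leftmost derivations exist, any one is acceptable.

S ⇒ 1 Y ⇒ 1 S X ⇒ 1 1 Y X ⇒ 1 1 S X X ⇒ 1 1 0 X X ⇒ 1 1 0 0 X ⇒ 1 1 0 0 0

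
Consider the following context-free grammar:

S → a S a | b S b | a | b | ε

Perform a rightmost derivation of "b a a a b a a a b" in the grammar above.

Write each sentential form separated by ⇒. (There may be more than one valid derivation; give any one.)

S ⇒ b S b ⇒ b a S a b ⇒ b a a S a a b ⇒ b a a a S a a a b ⇒ b a a a b a a a b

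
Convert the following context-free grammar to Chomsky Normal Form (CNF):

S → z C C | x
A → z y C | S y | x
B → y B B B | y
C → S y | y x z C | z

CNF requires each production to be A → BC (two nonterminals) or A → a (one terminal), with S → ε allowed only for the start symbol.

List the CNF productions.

TZ → z; S → x; TY → y; A → x; B → y; TX → x; C → z; S → TZ X0; X0 → C C; A → TZ X1; X1 → TY C; A → S TY; B → TY X2; X2 → B X3; X3 → B B; C → S TY; C → TY X4; X4 → TX X5; X5 → TZ C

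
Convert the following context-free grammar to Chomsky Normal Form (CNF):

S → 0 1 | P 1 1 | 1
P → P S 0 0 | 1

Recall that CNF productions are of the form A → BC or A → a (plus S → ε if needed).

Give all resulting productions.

T0 → 0; T1 → 1; S → 1; P → 1; S → T0 T1; S → P X0; X0 → T1 T1; P → P X1; X1 → S X2; X2 → T0 T0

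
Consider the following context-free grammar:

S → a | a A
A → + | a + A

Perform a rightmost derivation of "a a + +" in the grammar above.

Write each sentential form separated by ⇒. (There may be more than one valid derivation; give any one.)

S ⇒ a A ⇒ a a + A ⇒ a a + +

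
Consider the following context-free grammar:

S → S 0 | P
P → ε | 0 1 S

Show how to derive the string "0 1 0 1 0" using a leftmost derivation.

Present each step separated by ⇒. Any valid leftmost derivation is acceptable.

S ⇒ P ⇒ 0 1 S ⇒ 0 1 P ⇒ 0 1 0 1 S ⇒ 0 1 0 1 S 0 ⇒ 0 1 0 1 P 0 ⇒ 0 1 0 1 0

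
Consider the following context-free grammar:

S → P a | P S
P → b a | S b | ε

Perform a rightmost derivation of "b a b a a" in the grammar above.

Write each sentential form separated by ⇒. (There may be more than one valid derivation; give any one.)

S ⇒ P S ⇒ P P a ⇒ P b a a ⇒ b a b a a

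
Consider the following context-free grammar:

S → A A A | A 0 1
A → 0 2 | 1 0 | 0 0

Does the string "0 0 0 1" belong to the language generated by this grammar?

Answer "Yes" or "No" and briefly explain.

Yes - a valid derivation exists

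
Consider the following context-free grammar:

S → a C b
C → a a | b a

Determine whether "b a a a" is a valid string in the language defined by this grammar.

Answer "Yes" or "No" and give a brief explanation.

No - no valid derivation exists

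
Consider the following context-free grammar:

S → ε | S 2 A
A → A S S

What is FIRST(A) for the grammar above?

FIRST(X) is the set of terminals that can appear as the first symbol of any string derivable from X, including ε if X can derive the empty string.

We compute FIRST(A) using the standard algorithm.
FIRST(A) = {}
FIRST(S) = {2, ε}
Therefore, FIRST(A) = {}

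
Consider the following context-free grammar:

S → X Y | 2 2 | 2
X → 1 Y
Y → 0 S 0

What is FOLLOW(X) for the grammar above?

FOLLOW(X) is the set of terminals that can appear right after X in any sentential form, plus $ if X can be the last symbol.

We compute FOLLOW(X) using the standard algorithm.
FOLLOW(S) starts with {$}.
FIRST(S) = {1, 2}
FIRST(X) = {1}
FIRST(Y) = {0}
FOLLOW(S) = {$, 0}
FOLLOW(X) = {0}
FOLLOW(Y) = {$, 0}
Therefore, FOLLOW(X) = {0}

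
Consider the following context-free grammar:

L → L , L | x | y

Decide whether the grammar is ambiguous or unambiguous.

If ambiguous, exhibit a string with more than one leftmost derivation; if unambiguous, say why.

Ambiguous - the string 'y , y , y , y , x , y' has two distinct leftmost derivations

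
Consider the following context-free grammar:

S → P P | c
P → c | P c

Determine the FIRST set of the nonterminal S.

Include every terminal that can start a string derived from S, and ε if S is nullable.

We compute FIRST(S) using the standard algorithm.
FIRST(P) = {c}
FIRST(S) = {c}
Therefore, FIRST(S) = {c}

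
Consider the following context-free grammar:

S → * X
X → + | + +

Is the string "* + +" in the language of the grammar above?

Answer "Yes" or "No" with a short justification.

Yes - a valid derivation exists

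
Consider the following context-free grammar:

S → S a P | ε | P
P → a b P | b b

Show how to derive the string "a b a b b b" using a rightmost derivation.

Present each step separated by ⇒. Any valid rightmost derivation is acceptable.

S ⇒ P ⇒ a b P ⇒ a b a b P ⇒ a b a b b b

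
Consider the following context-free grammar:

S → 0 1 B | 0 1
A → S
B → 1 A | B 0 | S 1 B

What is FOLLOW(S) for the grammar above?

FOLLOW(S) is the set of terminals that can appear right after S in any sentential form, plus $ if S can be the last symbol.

We compute FOLLOW(S) using the standard algorithm.
FOLLOW(S) starts with {$}.
FIRST(A) = {0}
FIRST(B) = {0, 1}
FIRST(S) = {0}
FOLLOW(A) = {$, 0, 1}
FOLLOW(B) = {$, 0, 1}
FOLLOW(S) = {$, 0, 1}
Therefore, FOLLOW(S) = {$, 0, 1}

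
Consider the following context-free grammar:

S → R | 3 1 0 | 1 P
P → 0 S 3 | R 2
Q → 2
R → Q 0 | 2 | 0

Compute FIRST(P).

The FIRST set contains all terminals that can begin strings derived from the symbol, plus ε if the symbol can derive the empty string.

We compute FIRST(P) using the standard algorithm.
FIRST(P) = {0, 2}
FIRST(Q) = {2}
FIRST(R) = {0, 2}
FIRST(S) = {0, 1, 2, 3}
Therefore, FIRST(P) = {0, 2}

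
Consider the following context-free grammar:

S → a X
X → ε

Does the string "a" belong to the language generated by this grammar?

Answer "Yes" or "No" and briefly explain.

Yes - a valid derivation exists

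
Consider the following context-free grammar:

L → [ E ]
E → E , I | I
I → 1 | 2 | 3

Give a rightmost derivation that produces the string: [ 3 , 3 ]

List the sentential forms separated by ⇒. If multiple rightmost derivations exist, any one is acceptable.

L ⇒ [ E ] ⇒ [ E , I ] ⇒ [ E , 3 ] ⇒ [ I , 3 ] ⇒ [ 3 , 3 ]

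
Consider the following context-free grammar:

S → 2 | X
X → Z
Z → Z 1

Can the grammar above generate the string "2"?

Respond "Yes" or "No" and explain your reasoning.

Yes - a valid derivation exists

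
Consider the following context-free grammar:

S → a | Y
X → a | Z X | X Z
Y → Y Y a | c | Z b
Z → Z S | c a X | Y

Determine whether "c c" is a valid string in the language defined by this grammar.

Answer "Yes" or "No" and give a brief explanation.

No - no valid derivation exists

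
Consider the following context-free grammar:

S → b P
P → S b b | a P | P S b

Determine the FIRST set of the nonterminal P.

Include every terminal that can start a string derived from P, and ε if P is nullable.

We compute FIRST(P) using the standard algorithm.
FIRST(P) = {a, b}
FIRST(S) = {b}
Therefore, FIRST(P) = {a, b}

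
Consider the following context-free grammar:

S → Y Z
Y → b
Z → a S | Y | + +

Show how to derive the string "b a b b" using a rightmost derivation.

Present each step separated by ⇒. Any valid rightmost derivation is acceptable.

S ⇒ Y Z ⇒ Y a S ⇒ Y a Y Z ⇒ Y a Y Y ⇒ Y a Y b ⇒ Y a b b ⇒ b a b b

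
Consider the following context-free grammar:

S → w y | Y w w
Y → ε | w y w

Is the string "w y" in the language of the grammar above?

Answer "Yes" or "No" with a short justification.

Yes - a valid derivation exists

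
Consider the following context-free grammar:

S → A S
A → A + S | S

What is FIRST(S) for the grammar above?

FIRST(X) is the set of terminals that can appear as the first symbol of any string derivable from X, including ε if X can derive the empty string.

We compute FIRST(S) using the standard algorithm.
FIRST(A) = {}
FIRST(S) = {}
Therefore, FIRST(S) = {}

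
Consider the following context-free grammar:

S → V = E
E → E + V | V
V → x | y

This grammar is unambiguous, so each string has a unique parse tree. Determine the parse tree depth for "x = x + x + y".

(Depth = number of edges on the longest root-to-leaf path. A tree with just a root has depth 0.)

5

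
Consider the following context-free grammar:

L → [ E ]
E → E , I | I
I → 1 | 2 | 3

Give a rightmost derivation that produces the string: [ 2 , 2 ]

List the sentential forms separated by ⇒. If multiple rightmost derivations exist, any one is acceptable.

L ⇒ [ E ] ⇒ [ E , I ] ⇒ [ E , 2 ] ⇒ [ I , 2 ] ⇒ [ 2 , 2 ]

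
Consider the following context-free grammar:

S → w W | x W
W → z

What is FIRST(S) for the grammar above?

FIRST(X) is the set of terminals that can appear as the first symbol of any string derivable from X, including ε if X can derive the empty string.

We compute FIRST(S) using the standard algorithm.
FIRST(S) = {w, x}
FIRST(W) = {z}
Therefore, FIRST(S) = {w, x}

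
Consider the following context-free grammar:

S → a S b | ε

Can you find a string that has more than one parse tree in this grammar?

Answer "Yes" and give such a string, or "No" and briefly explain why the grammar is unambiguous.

No - the grammar is unambiguous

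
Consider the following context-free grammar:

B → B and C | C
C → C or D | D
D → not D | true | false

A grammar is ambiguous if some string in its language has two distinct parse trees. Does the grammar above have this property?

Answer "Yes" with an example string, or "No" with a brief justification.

No - the grammar is unambiguous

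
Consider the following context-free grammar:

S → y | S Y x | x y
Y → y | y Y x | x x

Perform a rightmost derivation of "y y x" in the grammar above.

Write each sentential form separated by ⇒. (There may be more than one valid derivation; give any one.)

S ⇒ S Y x ⇒ S y x ⇒ y y x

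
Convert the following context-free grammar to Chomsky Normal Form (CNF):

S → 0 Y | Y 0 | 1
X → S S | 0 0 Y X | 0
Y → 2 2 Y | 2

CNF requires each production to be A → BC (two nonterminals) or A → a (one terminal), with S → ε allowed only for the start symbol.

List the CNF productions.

T0 → 0; S → 1; X → 0; T2 → 2; Y → 2; S → T0 Y; S → Y T0; X → S S; X → T0 X0; X0 → T0 X1; X1 → Y X; Y → T2 X2; X2 → T2 Y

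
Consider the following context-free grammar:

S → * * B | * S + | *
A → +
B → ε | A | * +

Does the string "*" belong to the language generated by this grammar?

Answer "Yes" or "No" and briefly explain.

Yes - a valid derivation exists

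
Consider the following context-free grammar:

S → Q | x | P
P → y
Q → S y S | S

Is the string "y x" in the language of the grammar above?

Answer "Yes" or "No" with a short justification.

No - no valid derivation exists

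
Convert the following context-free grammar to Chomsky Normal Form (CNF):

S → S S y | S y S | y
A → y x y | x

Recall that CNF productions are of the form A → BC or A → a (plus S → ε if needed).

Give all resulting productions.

TY → y; S → y; TX → x; A → x; S → S X0; X0 → S TY; S → S X1; X1 → TY S; A → TY X2; X2 → TX TY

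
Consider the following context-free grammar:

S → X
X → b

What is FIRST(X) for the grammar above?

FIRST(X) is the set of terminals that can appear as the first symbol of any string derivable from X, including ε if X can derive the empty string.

We compute FIRST(X) using the standard algorithm.
FIRST(S) = {b}
FIRST(X) = {b}
Therefore, FIRST(X) = {b}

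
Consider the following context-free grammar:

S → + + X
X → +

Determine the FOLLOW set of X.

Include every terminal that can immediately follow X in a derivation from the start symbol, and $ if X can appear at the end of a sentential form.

We compute FOLLOW(X) using the standard algorithm.
FOLLOW(S) starts with {$}.
FIRST(S) = {+}
FIRST(X) = {+}
FOLLOW(S) = {$}
FOLLOW(X) = {$}
Therefore, FOLLOW(X) = {$}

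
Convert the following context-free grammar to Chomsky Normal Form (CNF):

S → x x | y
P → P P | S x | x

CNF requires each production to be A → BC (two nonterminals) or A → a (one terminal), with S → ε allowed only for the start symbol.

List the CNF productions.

TX → x; S → y; P → x; S → TX TX; P → P P; P → S TX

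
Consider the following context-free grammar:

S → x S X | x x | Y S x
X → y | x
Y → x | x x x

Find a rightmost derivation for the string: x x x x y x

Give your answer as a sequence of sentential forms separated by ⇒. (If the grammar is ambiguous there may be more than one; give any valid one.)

S ⇒ x S X ⇒ x S x ⇒ x x S X x ⇒ x x S y x ⇒ x x x x y x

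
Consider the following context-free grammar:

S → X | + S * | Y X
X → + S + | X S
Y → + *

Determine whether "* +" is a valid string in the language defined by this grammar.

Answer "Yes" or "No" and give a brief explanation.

No - no valid derivation exists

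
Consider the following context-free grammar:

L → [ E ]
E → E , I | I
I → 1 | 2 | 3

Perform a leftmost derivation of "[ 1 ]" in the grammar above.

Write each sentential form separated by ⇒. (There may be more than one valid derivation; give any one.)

L ⇒ [ E ] ⇒ [ I ] ⇒ [ 1 ]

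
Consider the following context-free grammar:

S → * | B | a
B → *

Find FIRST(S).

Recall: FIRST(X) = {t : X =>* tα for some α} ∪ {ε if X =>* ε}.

We compute FIRST(S) using the standard algorithm.
FIRST(B) = {*}
FIRST(S) = {*, a}
Therefore, FIRST(S) = {*, a}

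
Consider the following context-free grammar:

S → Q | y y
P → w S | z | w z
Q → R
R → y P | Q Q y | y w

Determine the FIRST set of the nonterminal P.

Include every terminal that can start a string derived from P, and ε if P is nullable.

We compute FIRST(P) using the standard algorithm.
FIRST(P) = {w, z}
FIRST(Q) = {y}
FIRST(R) = {y}
FIRST(S) = {y}
Therefore, FIRST(P) = {w, z}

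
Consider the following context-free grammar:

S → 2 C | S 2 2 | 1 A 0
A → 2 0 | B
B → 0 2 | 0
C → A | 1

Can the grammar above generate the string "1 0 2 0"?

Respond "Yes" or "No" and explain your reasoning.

Yes - a valid derivation exists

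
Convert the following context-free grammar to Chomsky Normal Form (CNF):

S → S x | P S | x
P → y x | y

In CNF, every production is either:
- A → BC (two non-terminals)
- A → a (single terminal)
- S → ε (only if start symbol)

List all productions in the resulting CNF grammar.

TX → x; S → x; TY → y; P → y; S → S TX; S → P S; P → TY TX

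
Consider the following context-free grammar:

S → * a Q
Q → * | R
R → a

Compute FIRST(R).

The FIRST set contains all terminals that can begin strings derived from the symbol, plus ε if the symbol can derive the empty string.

We compute FIRST(R) using the standard algorithm.
FIRST(Q) = {*, a}
FIRST(R) = {a}
FIRST(S) = {*}
Therefore, FIRST(R) = {a}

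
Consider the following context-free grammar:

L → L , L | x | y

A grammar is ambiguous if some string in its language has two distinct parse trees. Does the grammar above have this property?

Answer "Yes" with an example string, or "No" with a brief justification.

Yes - the string 'y , y , x , y , y' has two distinct parse trees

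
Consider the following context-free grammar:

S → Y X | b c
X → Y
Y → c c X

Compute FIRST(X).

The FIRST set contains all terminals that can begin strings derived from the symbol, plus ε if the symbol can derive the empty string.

We compute FIRST(X) using the standard algorithm.
FIRST(S) = {b, c}
FIRST(X) = {c}
FIRST(Y) = {c}
Therefore, FIRST(X) = {c}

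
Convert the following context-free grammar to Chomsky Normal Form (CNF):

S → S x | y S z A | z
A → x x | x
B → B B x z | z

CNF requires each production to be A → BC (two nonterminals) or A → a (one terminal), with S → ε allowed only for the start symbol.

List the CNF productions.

TX → x; TY → y; TZ → z; S → z; A → x; B → z; S → S TX; S → TY X0; X0 → S X1; X1 → TZ A; A → TX TX; B → B X2; X2 → B X3; X3 → TX TZ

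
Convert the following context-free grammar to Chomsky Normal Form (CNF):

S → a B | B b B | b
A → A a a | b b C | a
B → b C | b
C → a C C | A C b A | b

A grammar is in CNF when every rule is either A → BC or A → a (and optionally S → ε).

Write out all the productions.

TA → a; TB → b; S → b; A → a; B → b; C → b; S → TA B; S → B X0; X0 → TB B; A → A X1; X1 → TA TA; A → TB X2; X2 → TB C; B → TB C; C → TA X3; X3 → C C; C → A X4; X4 → C X5; X5 → TB A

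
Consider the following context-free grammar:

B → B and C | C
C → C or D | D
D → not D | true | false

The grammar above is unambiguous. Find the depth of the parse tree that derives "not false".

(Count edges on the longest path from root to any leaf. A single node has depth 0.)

4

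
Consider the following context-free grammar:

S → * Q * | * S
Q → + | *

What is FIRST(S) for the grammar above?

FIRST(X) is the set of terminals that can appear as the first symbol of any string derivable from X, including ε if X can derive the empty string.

We compute FIRST(S) using the standard algorithm.
FIRST(Q) = {*, +}
FIRST(S) = {*}
Therefore, FIRST(S) = {*}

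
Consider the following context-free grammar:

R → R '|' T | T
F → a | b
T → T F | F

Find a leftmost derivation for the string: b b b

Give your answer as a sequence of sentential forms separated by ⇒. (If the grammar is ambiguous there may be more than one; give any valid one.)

R ⇒ T ⇒ T F ⇒ T F F ⇒ F F F ⇒ b F F ⇒ b b F ⇒ b b b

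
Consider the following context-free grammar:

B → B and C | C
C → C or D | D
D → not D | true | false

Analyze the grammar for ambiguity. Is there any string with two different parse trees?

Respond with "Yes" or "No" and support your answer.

No - the grammar is unambiguous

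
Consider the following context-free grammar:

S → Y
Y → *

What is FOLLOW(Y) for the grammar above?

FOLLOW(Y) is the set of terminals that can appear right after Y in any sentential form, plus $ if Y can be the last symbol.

We compute FOLLOW(Y) using the standard algorithm.
FOLLOW(S) starts with {$}.
FIRST(S) = {*}
FIRST(Y) = {*}
FOLLOW(S) = {$}
FOLLOW(Y) = {$}
Therefore, FOLLOW(Y) = {$}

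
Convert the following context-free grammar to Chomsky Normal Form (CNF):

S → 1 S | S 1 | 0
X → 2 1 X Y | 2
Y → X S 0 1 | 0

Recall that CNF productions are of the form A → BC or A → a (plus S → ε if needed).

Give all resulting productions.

T1 → 1; S → 0; T2 → 2; X → 2; T0 → 0; Y → 0; S → T1 S; S → S T1; X → T2 X0; X0 → T1 X1; X1 → X Y; Y → X X2; X2 → S X3; X3 → T0 T1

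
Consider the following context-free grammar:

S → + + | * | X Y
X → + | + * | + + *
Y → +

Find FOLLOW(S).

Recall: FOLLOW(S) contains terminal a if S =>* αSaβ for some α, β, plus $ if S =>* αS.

We compute FOLLOW(S) using the standard algorithm.
FOLLOW(S) starts with {$}.
FIRST(S) = {*, +}
FIRST(X) = {+}
FIRST(Y) = {+}
FOLLOW(S) = {$}
FOLLOW(X) = {+}
FOLLOW(Y) = {$}
Therefore, FOLLOW(S) = {$}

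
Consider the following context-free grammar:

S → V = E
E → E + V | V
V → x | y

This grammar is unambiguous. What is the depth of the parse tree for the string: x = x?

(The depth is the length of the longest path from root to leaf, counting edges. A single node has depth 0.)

3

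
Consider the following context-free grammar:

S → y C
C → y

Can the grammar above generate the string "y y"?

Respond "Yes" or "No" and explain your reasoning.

Yes - a valid derivation exists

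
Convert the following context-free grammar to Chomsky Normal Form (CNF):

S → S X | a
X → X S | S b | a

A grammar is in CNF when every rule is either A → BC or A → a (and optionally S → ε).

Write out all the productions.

S → a; TB → b; X → a; S → S X; X → X S; X → S TB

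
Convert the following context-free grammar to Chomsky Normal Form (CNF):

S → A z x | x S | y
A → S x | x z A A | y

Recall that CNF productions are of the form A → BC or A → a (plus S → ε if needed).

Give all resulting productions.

TZ → z; TX → x; S → y; A → y; S → A X0; X0 → TZ TX; S → TX S; A → S TX; A → TX X1; X1 → TZ X2; X2 → A A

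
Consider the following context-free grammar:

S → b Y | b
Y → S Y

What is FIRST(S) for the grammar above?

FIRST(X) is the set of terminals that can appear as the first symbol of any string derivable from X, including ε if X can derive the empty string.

We compute FIRST(S) using the standard algorithm.
FIRST(S) = {b}
FIRST(Y) = {b}
Therefore, FIRST(S) = {b}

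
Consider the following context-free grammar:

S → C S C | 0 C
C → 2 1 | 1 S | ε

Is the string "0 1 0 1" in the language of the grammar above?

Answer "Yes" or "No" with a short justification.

No - no valid derivation exists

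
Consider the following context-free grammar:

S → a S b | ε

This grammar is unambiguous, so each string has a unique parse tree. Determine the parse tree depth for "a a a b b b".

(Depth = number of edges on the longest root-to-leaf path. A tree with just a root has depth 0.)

4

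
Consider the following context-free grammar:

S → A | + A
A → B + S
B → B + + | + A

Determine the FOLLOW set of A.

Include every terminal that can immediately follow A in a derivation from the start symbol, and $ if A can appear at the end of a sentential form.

We compute FOLLOW(A) using the standard algorithm.
FOLLOW(S) starts with {$}.
FIRST(A) = {+}
FIRST(B) = {+}
FIRST(S) = {+}
FOLLOW(A) = {$, +}
FOLLOW(B) = {+}
FOLLOW(S) = {$, +}
Therefore, FOLLOW(A) = {$, +}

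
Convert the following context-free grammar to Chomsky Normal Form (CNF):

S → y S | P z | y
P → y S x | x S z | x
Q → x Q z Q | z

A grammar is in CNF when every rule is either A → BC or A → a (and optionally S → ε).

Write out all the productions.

TY → y; TZ → z; S → y; TX → x; P → x; Q → z; S → TY S; S → P TZ; P → TY X0; X0 → S TX; P → TX X1; X1 → S TZ; Q → TX X2; X2 → Q X3; X3 → TZ Q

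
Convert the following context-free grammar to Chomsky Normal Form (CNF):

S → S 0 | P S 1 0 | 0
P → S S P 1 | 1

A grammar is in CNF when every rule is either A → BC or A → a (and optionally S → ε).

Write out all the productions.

T0 → 0; T1 → 1; S → 0; P → 1; S → S T0; S → P X0; X0 → S X1; X1 → T1 T0; P → S X2; X2 → S X3; X3 → P T1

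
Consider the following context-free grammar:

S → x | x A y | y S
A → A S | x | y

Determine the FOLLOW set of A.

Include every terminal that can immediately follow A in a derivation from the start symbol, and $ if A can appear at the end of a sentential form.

We compute FOLLOW(A) using the standard algorithm.
FOLLOW(S) starts with {$}.
FIRST(A) = {x, y}
FIRST(S) = {x, y}
FOLLOW(A) = {x, y}
FOLLOW(S) = {$, x, y}
Therefore, FOLLOW(A) = {x, y}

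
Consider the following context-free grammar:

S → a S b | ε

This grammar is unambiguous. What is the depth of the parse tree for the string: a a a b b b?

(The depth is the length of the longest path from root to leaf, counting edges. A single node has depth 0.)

4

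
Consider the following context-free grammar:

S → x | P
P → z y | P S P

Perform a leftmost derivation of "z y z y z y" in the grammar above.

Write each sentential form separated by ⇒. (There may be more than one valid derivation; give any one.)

S ⇒ P ⇒ P S P ⇒ z y S P ⇒ z y P P ⇒ z y z y P ⇒ z y z y z y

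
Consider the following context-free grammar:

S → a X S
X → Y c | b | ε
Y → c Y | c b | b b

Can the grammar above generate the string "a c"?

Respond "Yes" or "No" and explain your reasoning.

No - no valid derivation exists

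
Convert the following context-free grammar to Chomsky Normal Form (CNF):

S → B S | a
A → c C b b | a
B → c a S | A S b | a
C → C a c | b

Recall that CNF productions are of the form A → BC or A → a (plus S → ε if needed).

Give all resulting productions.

S → a; TC → c; TB → b; A → a; TA → a; B → a; C → b; S → B S; A → TC X0; X0 → C X1; X1 → TB TB; B → TC X2; X2 → TA S; B → A X3; X3 → S TB; C → C X4; X4 → TA TC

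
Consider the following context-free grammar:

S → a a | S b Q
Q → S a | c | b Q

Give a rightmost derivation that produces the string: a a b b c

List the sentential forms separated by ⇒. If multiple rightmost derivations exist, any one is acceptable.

S ⇒ S b Q ⇒ S b b Q ⇒ S b b c ⇒ a a b b c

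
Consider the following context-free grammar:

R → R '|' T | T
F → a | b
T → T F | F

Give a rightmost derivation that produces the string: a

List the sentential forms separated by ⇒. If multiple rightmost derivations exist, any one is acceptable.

R ⇒ T ⇒ F ⇒ a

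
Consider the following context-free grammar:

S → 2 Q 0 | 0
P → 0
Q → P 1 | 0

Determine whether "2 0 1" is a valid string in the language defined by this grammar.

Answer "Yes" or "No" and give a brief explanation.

No - no valid derivation exists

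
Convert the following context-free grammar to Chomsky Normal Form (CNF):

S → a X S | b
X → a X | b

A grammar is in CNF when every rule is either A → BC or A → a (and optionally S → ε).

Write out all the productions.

TA → a; S → b; X → b; S → TA X0; X0 → X S; X → TA X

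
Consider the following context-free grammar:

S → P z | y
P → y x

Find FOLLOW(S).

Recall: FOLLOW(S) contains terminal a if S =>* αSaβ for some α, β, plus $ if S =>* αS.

We compute FOLLOW(S) using the standard algorithm.
FOLLOW(S) starts with {$}.
FIRST(P) = {y}
FIRST(S) = {y}
FOLLOW(P) = {z}
FOLLOW(S) = {$}
Therefore, FOLLOW(S) = {$}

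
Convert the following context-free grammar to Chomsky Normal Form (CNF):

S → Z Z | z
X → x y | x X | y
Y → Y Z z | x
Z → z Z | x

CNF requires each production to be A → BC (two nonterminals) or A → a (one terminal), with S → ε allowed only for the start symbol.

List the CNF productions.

S → z; TX → x; TY → y; X → y; TZ → z; Y → x; Z → x; S → Z Z; X → TX TY; X → TX X; Y → Y X0; X0 → Z TZ; Z → TZ Z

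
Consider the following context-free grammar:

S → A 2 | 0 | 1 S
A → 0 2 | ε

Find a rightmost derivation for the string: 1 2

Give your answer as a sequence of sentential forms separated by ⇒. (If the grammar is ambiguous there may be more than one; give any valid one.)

S ⇒ 1 S ⇒ 1 A 2 ⇒ 1 2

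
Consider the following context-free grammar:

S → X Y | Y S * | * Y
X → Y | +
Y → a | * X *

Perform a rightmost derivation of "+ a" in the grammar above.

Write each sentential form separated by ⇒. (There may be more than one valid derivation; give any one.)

S ⇒ X Y ⇒ X a ⇒ + a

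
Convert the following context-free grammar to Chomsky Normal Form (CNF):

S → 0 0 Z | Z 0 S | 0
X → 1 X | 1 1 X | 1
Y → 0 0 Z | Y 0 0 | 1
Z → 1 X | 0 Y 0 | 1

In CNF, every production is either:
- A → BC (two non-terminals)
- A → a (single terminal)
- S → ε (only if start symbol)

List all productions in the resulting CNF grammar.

T0 → 0; S → 0; T1 → 1; X → 1; Y → 1; Z → 1; S → T0 X0; X0 → T0 Z; S → Z X1; X1 → T0 S; X → T1 X; X → T1 X2; X2 → T1 X; Y → T0 X3; X3 → T0 Z; Y → Y X4; X4 → T0 T0; Z → T1 X; Z → T0 X5; X5 → Y T0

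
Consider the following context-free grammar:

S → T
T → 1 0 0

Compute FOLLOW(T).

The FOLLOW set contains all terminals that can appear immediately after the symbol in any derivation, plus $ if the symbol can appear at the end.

We compute FOLLOW(T) using the standard algorithm.
FOLLOW(S) starts with {$}.
FIRST(S) = {1}
FIRST(T) = {1}
FOLLOW(S) = {$}
FOLLOW(T) = {$}
Therefore, FOLLOW(T) = {$}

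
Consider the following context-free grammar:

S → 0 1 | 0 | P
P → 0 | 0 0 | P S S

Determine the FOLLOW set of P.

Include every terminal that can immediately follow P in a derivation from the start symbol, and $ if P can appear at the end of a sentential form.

We compute FOLLOW(P) using the standard algorithm.
FOLLOW(S) starts with {$}.
FIRST(P) = {0}
FIRST(S) = {0}
FOLLOW(P) = {$, 0}
FOLLOW(S) = {$, 0}
Therefore, FOLLOW(P) = {$, 0}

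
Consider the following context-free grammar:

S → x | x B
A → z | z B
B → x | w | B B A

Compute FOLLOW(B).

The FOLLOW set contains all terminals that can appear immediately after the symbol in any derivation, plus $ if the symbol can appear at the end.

We compute FOLLOW(B) using the standard algorithm.
FOLLOW(S) starts with {$}.
FIRST(A) = {z}
FIRST(B) = {w, x}
FIRST(S) = {x}
FOLLOW(A) = {$, w, x, z}
FOLLOW(B) = {$, w, x, z}
FOLLOW(S) = {$}
Therefore, FOLLOW(B) = {$, w, x, z}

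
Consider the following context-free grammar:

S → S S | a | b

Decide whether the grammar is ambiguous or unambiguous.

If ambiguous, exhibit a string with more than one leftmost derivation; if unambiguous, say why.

Ambiguous - the string 'b b b b a b' has two distinct leftmost derivations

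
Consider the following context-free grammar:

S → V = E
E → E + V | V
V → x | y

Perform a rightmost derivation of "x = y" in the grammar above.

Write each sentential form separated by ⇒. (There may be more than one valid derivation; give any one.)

S ⇒ V = E ⇒ V = V ⇒ V = y ⇒ x = y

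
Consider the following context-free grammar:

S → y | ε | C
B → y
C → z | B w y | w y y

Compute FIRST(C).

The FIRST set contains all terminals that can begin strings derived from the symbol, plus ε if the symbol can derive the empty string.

We compute FIRST(C) using the standard algorithm.
FIRST(B) = {y}
FIRST(C) = {w, y, z}
FIRST(S) = {w, y, z, ε}
Therefore, FIRST(C) = {w, y, z}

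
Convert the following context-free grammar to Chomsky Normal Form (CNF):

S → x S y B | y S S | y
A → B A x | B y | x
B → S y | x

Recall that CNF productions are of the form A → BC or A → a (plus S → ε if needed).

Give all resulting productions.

TX → x; TY → y; S → y; A → x; B → x; S → TX X0; X0 → S X1; X1 → TY B; S → TY X2; X2 → S S; A → B X3; X3 → A TX; A → B TY; B → S TY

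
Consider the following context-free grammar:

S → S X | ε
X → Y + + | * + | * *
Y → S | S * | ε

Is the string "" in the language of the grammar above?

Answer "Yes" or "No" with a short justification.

Yes - a valid derivation exists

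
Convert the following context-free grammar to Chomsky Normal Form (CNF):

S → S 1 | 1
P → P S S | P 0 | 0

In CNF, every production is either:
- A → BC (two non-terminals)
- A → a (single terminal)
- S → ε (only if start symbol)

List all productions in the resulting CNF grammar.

T1 → 1; S → 1; T0 → 0; P → 0; S → S T1; P → P X0; X0 → S S; P → P T0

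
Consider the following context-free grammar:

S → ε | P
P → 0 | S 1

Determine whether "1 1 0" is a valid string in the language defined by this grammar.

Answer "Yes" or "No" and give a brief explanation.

No - no valid derivation exists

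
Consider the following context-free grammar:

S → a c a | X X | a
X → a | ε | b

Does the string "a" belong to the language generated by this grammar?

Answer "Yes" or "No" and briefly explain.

Yes - a valid derivation exists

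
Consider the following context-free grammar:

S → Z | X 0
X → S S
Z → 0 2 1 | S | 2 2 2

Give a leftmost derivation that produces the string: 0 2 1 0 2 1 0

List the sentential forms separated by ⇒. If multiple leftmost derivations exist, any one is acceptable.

S ⇒ X 0 ⇒ S S 0 ⇒ Z S 0 ⇒ 0 2 1 S 0 ⇒ 0 2 1 Z 0 ⇒ 0 2 1 0 2 1 0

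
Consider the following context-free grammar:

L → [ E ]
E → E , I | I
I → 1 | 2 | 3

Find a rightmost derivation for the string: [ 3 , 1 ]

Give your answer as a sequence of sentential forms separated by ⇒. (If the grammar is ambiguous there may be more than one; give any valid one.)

L ⇒ [ E ] ⇒ [ E , I ] ⇒ [ E , 1 ] ⇒ [ I , 1 ] ⇒ [ 3 , 1 ]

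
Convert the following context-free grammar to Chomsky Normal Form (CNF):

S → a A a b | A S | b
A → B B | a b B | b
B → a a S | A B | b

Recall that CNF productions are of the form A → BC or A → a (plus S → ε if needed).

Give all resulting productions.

TA → a; TB → b; S → b; A → b; B → b; S → TA X0; X0 → A X1; X1 → TA TB; S → A S; A → B B; A → TA X2; X2 → TB B; B → TA X3; X3 → TA S; B → A B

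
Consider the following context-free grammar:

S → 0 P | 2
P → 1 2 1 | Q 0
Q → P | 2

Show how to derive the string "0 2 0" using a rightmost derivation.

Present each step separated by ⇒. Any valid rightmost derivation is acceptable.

S ⇒ 0 P ⇒ 0 Q 0 ⇒ 0 2 0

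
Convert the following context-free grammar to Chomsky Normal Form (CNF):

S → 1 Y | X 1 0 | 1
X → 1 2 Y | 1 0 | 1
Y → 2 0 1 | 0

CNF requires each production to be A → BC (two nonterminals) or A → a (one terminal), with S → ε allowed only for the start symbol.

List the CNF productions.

T1 → 1; T0 → 0; S → 1; T2 → 2; X → 1; Y → 0; S → T1 Y; S → X X0; X0 → T1 T0; X → T1 X1; X1 → T2 Y; X → T1 T0; Y → T2 X2; X2 → T0 T1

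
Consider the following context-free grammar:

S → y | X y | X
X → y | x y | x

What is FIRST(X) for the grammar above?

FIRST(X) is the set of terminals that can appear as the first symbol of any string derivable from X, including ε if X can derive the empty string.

We compute FIRST(X) using the standard algorithm.
FIRST(S) = {x, y}
FIRST(X) = {x, y}
Therefore, FIRST(X) = {x, y}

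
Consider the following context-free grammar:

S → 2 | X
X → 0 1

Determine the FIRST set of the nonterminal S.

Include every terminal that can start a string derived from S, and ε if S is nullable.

We compute FIRST(S) using the standard algorithm.
FIRST(S) = {0, 2}
FIRST(X) = {0}
Therefore, FIRST(S) = {0, 2}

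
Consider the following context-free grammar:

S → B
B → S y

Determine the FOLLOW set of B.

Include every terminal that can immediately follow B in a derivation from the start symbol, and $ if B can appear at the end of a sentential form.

We compute FOLLOW(B) using the standard algorithm.
FOLLOW(S) starts with {$}.
FIRST(B) = {}
FIRST(S) = {}
FOLLOW(B) = {$, y}
FOLLOW(S) = {$, y}
Therefore, FOLLOW(B) = {$, y}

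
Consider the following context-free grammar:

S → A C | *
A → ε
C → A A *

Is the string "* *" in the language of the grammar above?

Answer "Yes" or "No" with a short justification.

No - no valid derivation exists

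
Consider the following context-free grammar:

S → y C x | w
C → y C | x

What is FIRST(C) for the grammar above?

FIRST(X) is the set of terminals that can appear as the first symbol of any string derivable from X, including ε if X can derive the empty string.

We compute FIRST(C) using the standard algorithm.
FIRST(C) = {x, y}
FIRST(S) = {w, y}
Therefore, FIRST(C) = {x, y}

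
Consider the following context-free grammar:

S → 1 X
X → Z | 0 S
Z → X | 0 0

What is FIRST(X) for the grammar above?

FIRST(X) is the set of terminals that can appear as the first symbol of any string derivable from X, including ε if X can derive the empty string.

We compute FIRST(X) using the standard algorithm.
FIRST(S) = {1}
FIRST(X) = {0}
FIRST(Z) = {0}
Therefore, FIRST(X) = {0}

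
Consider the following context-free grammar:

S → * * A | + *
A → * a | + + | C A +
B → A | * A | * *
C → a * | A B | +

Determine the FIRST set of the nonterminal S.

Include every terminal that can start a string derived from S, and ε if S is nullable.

We compute FIRST(S) using the standard algorithm.
FIRST(A) = {*, +, a}
FIRST(B) = {*, +, a}
FIRST(C) = {*, +, a}
FIRST(S) = {*, +}
Therefore, FIRST(S) = {*, +}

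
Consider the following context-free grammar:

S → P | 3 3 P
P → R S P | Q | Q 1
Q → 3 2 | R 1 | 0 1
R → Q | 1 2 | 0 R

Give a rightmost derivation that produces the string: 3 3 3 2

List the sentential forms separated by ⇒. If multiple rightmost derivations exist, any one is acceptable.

S ⇒ 3 3 P ⇒ 3 3 Q ⇒ 3 3 3 2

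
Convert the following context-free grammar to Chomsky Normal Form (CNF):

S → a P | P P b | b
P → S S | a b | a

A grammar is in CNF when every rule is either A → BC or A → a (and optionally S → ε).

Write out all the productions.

TA → a; TB → b; S → b; P → a; S → TA P; S → P X0; X0 → P TB; P → S S; P → TA TB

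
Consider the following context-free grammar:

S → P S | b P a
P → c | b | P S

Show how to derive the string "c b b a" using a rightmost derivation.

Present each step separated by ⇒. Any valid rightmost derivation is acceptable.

S ⇒ P S ⇒ P b P a ⇒ P b b a ⇒ c b b a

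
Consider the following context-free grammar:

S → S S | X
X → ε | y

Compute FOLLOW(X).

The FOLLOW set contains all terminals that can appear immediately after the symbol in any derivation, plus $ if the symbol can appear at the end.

We compute FOLLOW(X) using the standard algorithm.
FOLLOW(S) starts with {$}.
FIRST(S) = {y, ε}
FIRST(X) = {y, ε}
FOLLOW(S) = {$, y}
FOLLOW(X) = {$, y}
Therefore, FOLLOW(X) = {$, y}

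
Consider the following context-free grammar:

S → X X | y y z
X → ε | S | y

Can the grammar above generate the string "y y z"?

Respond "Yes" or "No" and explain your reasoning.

Yes - a valid derivation exists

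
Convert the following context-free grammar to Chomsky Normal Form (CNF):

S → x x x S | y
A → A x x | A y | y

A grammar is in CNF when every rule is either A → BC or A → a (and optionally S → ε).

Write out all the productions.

TX → x; S → y; TY → y; A → y; S → TX X0; X0 → TX X1; X1 → TX S; A → A X2; X2 → TX TX; A → A TY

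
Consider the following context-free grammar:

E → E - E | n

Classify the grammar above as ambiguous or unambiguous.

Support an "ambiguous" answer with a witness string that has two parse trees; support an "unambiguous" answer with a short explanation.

Ambiguous - the string 'n - n - n - n' has two distinct parse trees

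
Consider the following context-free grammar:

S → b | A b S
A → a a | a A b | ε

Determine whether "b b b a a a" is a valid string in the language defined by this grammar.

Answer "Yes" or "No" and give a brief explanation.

No - no valid derivation exists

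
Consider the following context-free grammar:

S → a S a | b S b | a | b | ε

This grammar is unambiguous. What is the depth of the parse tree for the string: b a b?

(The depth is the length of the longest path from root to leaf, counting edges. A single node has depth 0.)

2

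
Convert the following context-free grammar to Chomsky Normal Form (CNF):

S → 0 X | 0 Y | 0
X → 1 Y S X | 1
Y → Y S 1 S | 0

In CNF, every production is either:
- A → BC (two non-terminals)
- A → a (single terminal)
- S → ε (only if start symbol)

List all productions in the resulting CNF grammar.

T0 → 0; S → 0; T1 → 1; X → 1; Y → 0; S → T0 X; S → T0 Y; X → T1 X0; X0 → Y X1; X1 → S X; Y → Y X2; X2 → S X3; X3 → T1 S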